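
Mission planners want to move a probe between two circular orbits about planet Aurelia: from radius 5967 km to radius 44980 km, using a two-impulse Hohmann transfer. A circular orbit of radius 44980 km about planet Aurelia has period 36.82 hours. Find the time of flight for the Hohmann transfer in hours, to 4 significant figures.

From Kepler's third law T² = 4π²r³/μ at r = 44980 km, T = 36.82 hours = 36.82 × 3600 s = 1.32552×10^5 s: μ = 4π²r³/T² = 2.04477×10^5 km³/s².
Transfer-ellipse semi-major axis a_t = (r₁ + r₂)/2 = (5967 + 44980)/2 = 25473.5 km.
By Kepler's third law the transfer-orbit period is T = 2π√(a_t³/μ), so t = T/2 = 28246 s.
Converting: 28246 s ÷ 3600 s/hour = 7.846 hours.

t = 7.846 hours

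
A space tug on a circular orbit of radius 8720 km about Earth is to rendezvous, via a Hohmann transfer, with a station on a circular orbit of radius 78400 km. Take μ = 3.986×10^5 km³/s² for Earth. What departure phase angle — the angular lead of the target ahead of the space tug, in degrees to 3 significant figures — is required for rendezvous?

φ = 105°

The Hohmann ellipse has a_t = (r₁ + r₂)/2 = 43560 km.
Transfer time t = π√(a_t³/μ) = 45240 s.
The target's mean motion on its circular orbit is ω₂ = √(μ/r₂³) = 2.876×10^-5 rad/s.
Angle swept by the target during transfer: ω₂·t = 1.3011 rad = 74.55°.
Arrival is 180° from departure on the ellipse, so φ = 180° − 74.55° = 105°.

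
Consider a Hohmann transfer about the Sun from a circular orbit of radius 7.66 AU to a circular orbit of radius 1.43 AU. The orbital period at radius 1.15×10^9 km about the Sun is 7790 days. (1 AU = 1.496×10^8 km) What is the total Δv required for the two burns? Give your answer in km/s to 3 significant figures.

From Kepler's third law T² = 4π²r³/μ at r = 1.15×10^9 km, T = 7790 days = 7790 × 86400 s = 6.73056×10^8 s: μ = 4π²r³/T² = 1.32541×10^11 km³/s².
In km: r₁ = 7.66 × 1.496×10^8 = 1.145936×10^9 km; r₂ = 1.43 × 1.496×10^8 = 2.13928×10^8 km.
Transfer-ellipse semi-major axis a_t = (r₁ + r₂)/2 = (1.145936×10^9 + 2.13928×10^8)/2 = 6.79932×10^8 km.
At r₁ the circular-orbit speed is v₁ = √(μ/r₁) = 10.754624 km/s.
On the transfer ellipse at r₁, vis-viva equation gives v_a = √[μ(2/r₁ − 1/a_t)] = 6.0324860 km/s.
First burn Δv₁ = |v_a − v₁| = 4.72214 km/s.
At r₂, v₂ = √(μ/r₂) = 24.89096 km/s.
Transfer-orbit speed at r₂: v_p = √[μ(2/r₂ − 1/a_t)] = 32.31388 km/s.
Second burn Δv₂ = |v₂ − v_p| = 7.42292 km/s.
Total Δv = Δv₁ + Δv₂ = 12.15 km/s.

Δv = 12.1 km/s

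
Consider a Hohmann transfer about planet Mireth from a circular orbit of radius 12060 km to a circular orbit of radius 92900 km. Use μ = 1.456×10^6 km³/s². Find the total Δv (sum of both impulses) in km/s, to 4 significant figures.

The Hohmann ellipse has a_t = (r₁ + r₂)/2 = 52480 km.
At r₁ the circular-orbit speed is v₁ = √(μ/r₁) = 10.988 km/s.
Transfer-orbit speed at r₁ (vis-viva): v_p = √[μ(2/r₁ − 1/a_t)] = 14.619 km/s.
First burn Δv₁ = |v_p − v₁| = 3.631 km/s.
Circular speed at r₂: v₂ = √(μ/r₂) = 3.959 km/s.
Transfer-orbit speed at r₂: v_a = √[μ(2/r₂ − 1/a_t)] = 1.898 km/s.
Second burn Δv₂ = |v₂ − v_a| = 2.061 km/s.
Δv = Δv₁ + Δv₂ = 3.631 + 2.061 = 5.692 km/s.

Δv = 5.692 km/s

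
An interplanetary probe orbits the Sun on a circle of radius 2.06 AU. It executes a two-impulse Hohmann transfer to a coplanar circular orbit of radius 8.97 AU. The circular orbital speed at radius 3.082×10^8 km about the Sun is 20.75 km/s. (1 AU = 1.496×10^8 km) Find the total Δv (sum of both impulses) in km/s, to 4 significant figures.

Δv = 9.580 km/s

From the circular-orbit relation v² = μ/r at r = 3.082×10^8 km: μ = v²r = (20.75)² × 3.082×10^8 = 1.32699×10^11 km³/s².
In km: r₁ = 2.06 × 1.496×10^8 = 3.08176×10^8 km; r₂ = 8.97 × 1.496×10^8 = 1.341912×10^9 km.
The Hohmann ellipse has a_t = (r₁ + r₂)/2 = 8.25044×10^8 km.
At r₁ the circular-orbit speed is v₁ = √(μ/r₁) = 20.751 km/s.
Transfer-orbit speed at r₁ (v² = μ(2/r − 1/a)): v_p = √[μ(2/r₁ − 1/a_t)] = 26.464 km/s.
First burn Δv₁ = |v_p − v₁| = 5.713 km/s.
At r₂, v₂ = √(μ/r₂) = 9.9443 km/s.
Transfer-orbit speed at r₂: v_a = √[μ(2/r₂ − 1/a_t)] = 6.0776 km/s.
Second burn Δv₂ = |v₂ − v_a| = 3.867 km/s.
Δv = Δv₁ + Δv₂ = 5.713 + 3.867 = 9.580 km/s.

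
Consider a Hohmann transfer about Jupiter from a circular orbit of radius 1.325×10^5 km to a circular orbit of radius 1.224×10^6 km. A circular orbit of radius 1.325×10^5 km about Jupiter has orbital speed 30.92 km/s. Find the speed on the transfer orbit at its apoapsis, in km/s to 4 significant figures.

v = 4.496 km/s

From the circular-orbit relation v² = μ/r at r = 1.325×10^5 km: μ = v²r = (30.92)² × 1.325×10^5 = 1.26676×10^8 km³/s².
Semi-major axis of the transfer orbit: a_t = (1.325×10^5 + 1.224×10^6)/2 = 6.7825×10^5 km.
At apoapsis, r = 1.224×10^6 km.
From the vis-viva equation, v = √[μ(2/r − 1/a_t)] = 4.496 km/s.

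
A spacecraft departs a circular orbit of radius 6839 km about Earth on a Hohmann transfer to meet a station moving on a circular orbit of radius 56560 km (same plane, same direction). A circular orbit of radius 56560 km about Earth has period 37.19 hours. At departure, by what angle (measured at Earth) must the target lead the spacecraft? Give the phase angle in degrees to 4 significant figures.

φ = 104.5°

From Kepler's third law T² = 4π²r³/μ at r = 56560 km, T = 37.19 hours = 37.19 × 3600 s = 1.33884×10^5 s: μ = 4π²r³/T² = 3.98502×10^5 km³/s².
Semi-major axis of the transfer orbit: a_t = (6839 + 56560)/2 = 31699.5 km.
Transfer time t = π√(a_t³/μ) = 28090 s.
Target angular speed ω₂ = √(μ/r₂³) = 4.693×10^-5 rad/s.
Angle swept by the target during transfer: ω₂·t = 1.318 rad = 75.52°.
The spacecraft traverses 180° on the transfer ellipse, so the target must lead by 180° − 75.52° = 104.5°.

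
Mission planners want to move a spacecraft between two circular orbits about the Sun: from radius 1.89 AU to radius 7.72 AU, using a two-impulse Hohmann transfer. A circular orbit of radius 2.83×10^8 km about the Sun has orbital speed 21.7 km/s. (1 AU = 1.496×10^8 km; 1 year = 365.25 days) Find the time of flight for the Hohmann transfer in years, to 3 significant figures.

t = 5.26 years

From the circular-orbit relation v² = μ/r at r = 2.83×10^8 km: μ = v²r = (21.7)² × 2.83×10^8 = 1.33262×10^11 km³/s².
In km: r₁ = 1.89 × 1.496×10^8 = 2.82744×10^8 km; r₂ = 7.72 × 1.496×10^8 = 1.154912×10^9 km.
The Hohmann ellipse has a_t = (r₁ + r₂)/2 = 7.18828×10^8 km.
By Kepler's third law the transfer-orbit period is T = 2π√(a_t³/μ), so t = T/2 = 1.659×10^8 s.
Converting: 1.659×10^8 s ÷ 3.15576×10^7 s/year (365.25 × 86400) = 5.26 years.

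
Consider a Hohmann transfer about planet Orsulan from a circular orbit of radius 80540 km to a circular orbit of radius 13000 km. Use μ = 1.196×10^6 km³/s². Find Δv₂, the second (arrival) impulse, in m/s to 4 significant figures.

Δv₂ = 2995 m/s

Transfer-ellipse semi-major axis a_t = (r₁ + r₂)/2 = (80540 + 13000)/2 = 46770 km.
Circular speed at r = 13000 km: v_c = √(μ/r) = 9.5917 km/s.
Vis-viva on the transfer ellipse at r = 13000 km gives v_t = √[μ(2/r − 1/a_t)] = 12.587 km/s.
Δv₂ = |v_t − v_c| = |12.587 − 9.5917| = 2.995 km/s.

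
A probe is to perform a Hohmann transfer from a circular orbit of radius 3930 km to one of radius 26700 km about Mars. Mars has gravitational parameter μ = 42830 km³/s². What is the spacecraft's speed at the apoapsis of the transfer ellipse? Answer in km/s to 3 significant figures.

v = 0.642 km/s

The Hohmann ellipse has a_t = (r₁ + r₂)/2 = 15315 km.
At apoapsis, r = 26700 km.
From the vis-viva equation, v = √[μ(2/r − 1/a_t)] = 0.6416 km/s.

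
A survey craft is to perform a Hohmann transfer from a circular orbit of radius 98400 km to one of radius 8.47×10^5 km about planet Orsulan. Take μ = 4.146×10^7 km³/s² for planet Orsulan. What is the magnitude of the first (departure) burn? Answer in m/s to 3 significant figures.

The Hohmann ellipse has a_t = (r₁ + r₂)/2 = 4.727×10^5 km.
Circular speed at r = 98400 km: v_c = √(μ/r) = 20.53 km/s.
Vis-viva on the transfer ellipse at r = 98400 km gives v_t = √[μ(2/r − 1/a_t)] = 27.48 km/s.
Δv₁ = |v_t − v_c| = |27.48 − 20.53| = 6.950 km/s.

Δv₁ = 6950 m/s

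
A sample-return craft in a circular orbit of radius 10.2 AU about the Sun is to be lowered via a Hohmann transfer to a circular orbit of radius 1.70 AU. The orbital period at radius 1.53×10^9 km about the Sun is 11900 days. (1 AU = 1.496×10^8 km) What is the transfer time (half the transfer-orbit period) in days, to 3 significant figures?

t = 2640 days

From Kepler's third law T² = 4π²r³/μ at r = 1.53×10^9 km, T = 11900 days = 11900 × 86400 s = 1.02816×10^9 s: μ = 4π²r³/T² = 1.33756×10^11 km³/s².
In km: r₁ = 10.2 × 1.496×10^8 = 1.52592×10^9 km; r₂ = 1.70 × 1.496×10^8 = 2.5432×10^8 km.
Semi-major axis of the transfer orbit: a_t = (1.52592×10^9 + 2.5432×10^8)/2 = 8.9012×10^8 km.
Transfer time t = π√(a_t³/μ) = π√((8.9012×10^8)³ / 1.33756×10^11) = 2.281×10^8 s.
Converting: 2.281×10^8 s ÷ 86400 s/day = 2640 days.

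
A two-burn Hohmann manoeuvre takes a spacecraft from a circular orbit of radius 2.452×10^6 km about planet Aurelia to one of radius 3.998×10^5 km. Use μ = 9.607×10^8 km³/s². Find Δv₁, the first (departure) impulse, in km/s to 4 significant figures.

Δv₁ = 9.313 km/s

The Hohmann ellipse has a_t = (r₁ + r₂)/2 = 1.4259×10^6 km.
On the circular orbit at r = 2.452×10^6 km, v_c = √(μ/r) = 19.794 km/s.
Vis-viva on the transfer ellipse at r = 2.452×10^6 km gives v_t = √[μ(2/r − 1/a_t)] = 10.481 km/s.
Δv₁ = |v_t − v_c| = |10.481 − 19.794| = 9.313 km/s.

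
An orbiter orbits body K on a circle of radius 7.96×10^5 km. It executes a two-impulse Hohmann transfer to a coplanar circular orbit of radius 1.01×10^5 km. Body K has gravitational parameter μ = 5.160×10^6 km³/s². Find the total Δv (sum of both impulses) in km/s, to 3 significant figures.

Δv = 3.71 km/s

Semi-major axis of the transfer orbit: a_t = (7.960×10^5 + 1.010×10^5)/2 = 4.485×10^5 km.
At r₁ the circular-orbit speed is v₁ = √(μ/r₁) = 2.54606 km/s.
On the transfer ellipse at r₁, vis-viva equation gives v_a = √[μ(2/r₁ − 1/a_t)] = 1.20822 km/s.
First burn Δv₁ = |v_a − v₁| = 1.3378 km/s.
Circular speed at r₂: v₂ = √(μ/r₂) = 7.14766 km/s.
Transfer-orbit speed at r₂: v_p = √[μ(2/r₂ − 1/a_t)] = 9.52225 km/s.
Second burn Δv₂ = |v₂ − v_p| = 2.3746 km/s.
Total Δv = Δv₁ + Δv₂ = 3.712 km/s.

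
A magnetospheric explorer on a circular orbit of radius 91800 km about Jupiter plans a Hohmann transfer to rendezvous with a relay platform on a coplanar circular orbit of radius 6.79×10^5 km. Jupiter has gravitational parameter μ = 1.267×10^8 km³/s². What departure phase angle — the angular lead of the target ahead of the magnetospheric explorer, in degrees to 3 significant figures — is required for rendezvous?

Transfer-ellipse semi-major axis a_t = (r₁ + r₂)/2 = (91800 + 6.790×10^5)/2 = 3.854×10^5 km.
Transfer time t = π√(a_t³/μ) = 66777 s.
The target's mean motion on its circular orbit is ω₂ = √(μ/r₂³) = 2.0118×10^-5 rad/s.
Angle swept by the target during transfer: ω₂·t = 1.3434 rad = 76.97°.
The magnetospheric explorer traverses 180° on the transfer ellipse, so the target must lead by 180° − 76.97° = 103°.

φ = 103°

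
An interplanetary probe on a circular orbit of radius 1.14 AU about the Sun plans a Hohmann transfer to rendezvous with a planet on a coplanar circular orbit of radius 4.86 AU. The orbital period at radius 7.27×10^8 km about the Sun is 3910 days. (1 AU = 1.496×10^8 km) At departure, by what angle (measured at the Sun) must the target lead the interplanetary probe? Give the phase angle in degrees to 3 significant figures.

φ = 92.7°

From Kepler's third law T² = 4π²r³/μ at r = 7.27×10^8 km, T = 3910 days = 3910 × 86400 s = 3.37824×10^8 s: μ = 4π²r³/T² = 1.32917×10^11 km³/s².
In km: r₁ = 1.14 × 1.496×10^8 = 1.70544×10^8 km; r₂ = 4.86 × 1.496×10^8 = 7.27056×10^8 km.
Transfer-ellipse semi-major axis a_t = (r₁ + r₂)/2 = (1.70544×10^8 + 7.27056×10^8)/2 = 4.488×10^8 km.
Transfer time t = π√(a_t³/μ) = 8.1929×10^7 s.
Target angular speed ω₂ = √(μ/r₂³) = 1.8597×10^-8 rad/s.
Angle swept by the target during transfer: ω₂·t = 1.5236 rad = 87.30°.
The interplanetary probe traverses 180° on the transfer ellipse, so the target must lead by 180° − 87.30° = 92.7°.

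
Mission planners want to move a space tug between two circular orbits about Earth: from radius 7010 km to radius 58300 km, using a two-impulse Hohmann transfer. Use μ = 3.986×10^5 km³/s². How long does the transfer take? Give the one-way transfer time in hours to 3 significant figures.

t = 8.16 hours

Semi-major axis of the transfer orbit: a_t = (7010 + 58300)/2 = 32655 km.
Half the transfer-orbit period gives t = π√(a_t³/μ) = 29360 s.
Converting: 29360 s ÷ 3600 s/hour = 8.16 hours.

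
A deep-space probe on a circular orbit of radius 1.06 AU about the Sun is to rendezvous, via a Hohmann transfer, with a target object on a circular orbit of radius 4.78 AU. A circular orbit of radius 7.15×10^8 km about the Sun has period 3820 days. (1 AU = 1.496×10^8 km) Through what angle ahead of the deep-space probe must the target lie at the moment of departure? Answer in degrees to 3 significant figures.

φ = 94.1°

From Kepler's third law T² = 4π²r³/μ at r = 7.15×10^8 km, T = 3820 days = 3820 × 86400 s = 3.30048×10^8 s: μ = 4π²r³/T² = 1.32472×10^11 km³/s².
In km: r₁ = 1.06 × 1.496×10^8 = 1.58576×10^8 km; r₂ = 4.78 × 1.496×10^8 = 7.15088×10^8 km.
The Hohmann ellipse has a_t = (r₁ + r₂)/2 = 4.36832×10^8 km.
Transfer time t = π√(a_t³/μ) = 7.881×10^7 s.
Target angular speed ω₂ = √(μ/r₂³) = 1.903×10^-8 rad/s.
Angle swept by the target during transfer: ω₂·t = 1.500 rad = 85.94°.
Arrival is 180° from departure on the ellipse, so φ = 180° − 85.94° = 94.1°.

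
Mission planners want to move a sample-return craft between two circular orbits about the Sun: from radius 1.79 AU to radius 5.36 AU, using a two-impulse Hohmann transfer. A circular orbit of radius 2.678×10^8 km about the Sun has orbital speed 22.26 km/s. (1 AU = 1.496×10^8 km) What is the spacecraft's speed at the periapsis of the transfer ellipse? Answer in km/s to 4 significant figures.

v = 27.26 km/s

From the circular-orbit relation v² = μ/r at r = 2.678×10^8 km: μ = v²r = (22.26)² × 2.678×10^8 = 1.32697×10^11 km³/s².
In km: r₁ = 1.79 × 1.496×10^8 = 2.67784×10^8 km; r₂ = 5.36 × 1.496×10^8 = 8.01856×10^8 km.
The Hohmann ellipse has a_t = (r₁ + r₂)/2 = 5.3482×10^8 km.
At periapsis, r = 2.67784×10^8 km.
Vis-viva: v = √[μ(2/r − 1/a_t)] = √[1.32697×10^11 × (2/2.67784×10^8 − 1/5.3482×10^8)] = 27.26 km/s.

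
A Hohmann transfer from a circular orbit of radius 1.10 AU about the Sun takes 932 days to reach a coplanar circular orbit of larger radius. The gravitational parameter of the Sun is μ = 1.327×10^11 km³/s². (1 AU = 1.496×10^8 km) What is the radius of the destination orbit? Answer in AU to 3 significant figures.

In km: r₁ = 1.10 × 1.496×10^8 = 1.6456×10^8 km.
Transfer time t = 932 days = 8.05248×10^7 s, and t = π√(a_t³/μ).
So a_t = (μ t²/π²)^(1/3) = (1.327×10^11 × (8.05248×10^7)² / π²)^(1/3) = 4.4341×10^8 km.
Since a_t = (r₁ + r₂)/2, r₂ = 2a_t − r₁ = 2×4.4341×10^8 − 1.6456×10^8 = 7.2226×10^8 km.
In AU: r₂ = 7.2226×10^8 / 1.496×10^8 = 4.83 AU.

r₂ = 4.83 AU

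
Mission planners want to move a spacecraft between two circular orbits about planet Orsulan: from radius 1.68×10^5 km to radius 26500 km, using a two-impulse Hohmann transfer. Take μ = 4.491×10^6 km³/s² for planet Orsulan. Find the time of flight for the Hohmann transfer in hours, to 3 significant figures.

Semi-major axis of the transfer orbit: a_t = (1.680×10^5 + 26500)/2 = 97250 km.
Transfer time t = π√(a_t³/μ) = π√((97250)³ / 4.491×10^6) = 44960 s.
Converting: 44960 s ÷ 3600 s/hour = 12.5 hours.

t = 12.5 hours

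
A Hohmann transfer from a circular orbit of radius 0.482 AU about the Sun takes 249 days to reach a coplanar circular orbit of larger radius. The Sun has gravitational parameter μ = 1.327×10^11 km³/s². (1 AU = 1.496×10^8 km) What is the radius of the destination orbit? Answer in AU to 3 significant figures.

r₂ = 1.98 AU

In km: r₁ = 0.482 × 1.496×10^8 = 7.21072×10^7 km.
Transfer time t = 249 days = 2.15136×10^7 s, and t = π√(a_t³/μ).
So a_t = (μ t²/π²)^(1/3) = (1.327×10^11 × (2.15136×10^7)² / π²)^(1/3) = 1.8394×10^8 km.
Since a_t = (r₁ + r₂)/2, r₂ = 2a_t − r₁ = 2×1.8394×10^8 − 7.21072×10^7 = 2.957728×10^8 km.
In AU: r₂ = 2.957728×10^8 / 1.496×10^8 = 1.98 AU.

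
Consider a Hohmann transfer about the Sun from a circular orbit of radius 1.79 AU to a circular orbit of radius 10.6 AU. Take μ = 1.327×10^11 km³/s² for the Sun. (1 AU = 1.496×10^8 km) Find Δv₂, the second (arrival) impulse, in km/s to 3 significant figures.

In km: r₁ = 1.79 × 1.496×10^8 = 2.67784×10^8 km; r₂ = 10.6 × 1.496×10^8 = 1.58576×10^9 km.
Transfer-ellipse semi-major axis a_t = (r₁ + r₂)/2 = (2.67784×10^8 + 1.58576×10^9)/2 = 9.26772×10^8 km.
On the circular orbit at r = 1.58576×10^9 km, v_c = √(μ/r) = 9.148 km/s.
Vis-viva on the transfer ellipse at r = 1.58576×10^9 km gives v_t = √[μ(2/r − 1/a_t)] = 4.917 km/s.
Δv₂ = |v_t − v_c| = |4.917 − 9.148| = 4.231 km/s.

Δv₂ = 4.23 km/s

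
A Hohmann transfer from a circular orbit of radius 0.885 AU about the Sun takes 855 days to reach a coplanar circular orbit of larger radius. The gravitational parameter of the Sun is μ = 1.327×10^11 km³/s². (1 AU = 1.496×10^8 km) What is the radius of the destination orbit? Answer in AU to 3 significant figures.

In km: r₁ = 0.885 × 1.496×10^8 = 1.32396×10^8 km.
Transfer time t = 855 days = 7.3872×10^7 s, and t = π√(a_t³/μ).
So a_t = (μ t²/π²)^(1/3) = (1.327×10^11 × (7.3872×10^7)² / π²)^(1/3) = 4.1864×10^8 km.
Since a_t = (r₁ + r₂)/2, r₂ = 2a_t − r₁ = 2×4.1864×10^8 − 1.32396×10^8 = 7.04884×10^8 km.
In AU: r₂ = 7.04884×10^8 / 1.496×10^8 = 4.71 AU.

r₂ = 4.71 AU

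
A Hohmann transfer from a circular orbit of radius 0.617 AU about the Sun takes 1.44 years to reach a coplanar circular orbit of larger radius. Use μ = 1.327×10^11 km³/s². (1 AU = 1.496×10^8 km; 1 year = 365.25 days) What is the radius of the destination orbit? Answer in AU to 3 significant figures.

In km: r₁ = 0.617 × 1.496×10^8 = 9.23032×10^7 km.
Transfer time t = 1.44 years × 365.25 × 86400 s = 4.5442944×10^7 s, and t = π√(a_t³/μ).
So a_t = (μ t²/π²)^(1/3) = (1.327×10^11 × (4.5442944×10^7)² / π²)^(1/3) = 3.0281×10^8 km.
Since a_t = (r₁ + r₂)/2, r₂ = 2a_t − r₁ = 2×3.0281×10^8 − 9.23032×10^7 = 5.133168×10^8 km.
In AU: r₂ = 5.133168×10^8 / 1.496×10^8 = 3.43 AU.

r₂ = 3.43 AU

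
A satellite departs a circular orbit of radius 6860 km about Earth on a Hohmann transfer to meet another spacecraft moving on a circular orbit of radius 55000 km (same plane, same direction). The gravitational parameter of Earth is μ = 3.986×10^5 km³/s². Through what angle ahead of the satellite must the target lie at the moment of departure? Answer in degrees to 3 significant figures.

Transfer-ellipse semi-major axis a_t = (r₁ + r₂)/2 = (6860 + 55000)/2 = 30930 km.
Transfer time t = π√(a_t³/μ) = 27068 s.
The target's mean motion on its circular orbit is ω₂ = √(μ/r₂³) = 4.8947×10^-5 rad/s.
Angle swept by the target during transfer: ω₂·t = 1.3249 rad = 75.91°.
The satellite traverses 180° on the transfer ellipse, so the target must lead by 180° − 75.91° = 104°.

φ = 104°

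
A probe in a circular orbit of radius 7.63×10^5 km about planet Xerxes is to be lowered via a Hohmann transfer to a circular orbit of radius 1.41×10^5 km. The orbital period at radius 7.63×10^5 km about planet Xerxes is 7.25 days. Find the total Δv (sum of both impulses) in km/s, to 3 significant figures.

From Kepler's third law T² = 4π²r³/μ at r = 7.63×10^5 km, T = 7.25 days = 7.25 × 86400 s = 6.264×10^5 s: μ = 4π²r³/T² = 4.46920×10^7 km³/s².
Semi-major axis of the transfer orbit: a_t = (7.630×10^5 + 1.410×10^5)/2 = 4.520×10^5 km.
At r₁ the circular-orbit speed is v₁ = √(μ/r₁) = 7.6534 km/s.
On the transfer ellipse at r₁, vis-viva gives v_a = √[μ(2/r₁ − 1/a_t)] = 4.2746 km/s.
First burn Δv₁ = |v_a − v₁| = 3.379 km/s.
Circular speed at r₂: v₂ = √(μ/r₂) = 17.803 km/s.
Transfer-orbit speed at r₂: v_p = √[μ(2/r₂ − 1/a_t)] = 23.131 km/s.
Second burn Δv₂ = |v₂ − v_p| = 5.328 km/s.
Δv = Δv₁ + Δv₂ = 3.379 + 5.328 = 8.707 km/s.

Δv = 8.71 km/s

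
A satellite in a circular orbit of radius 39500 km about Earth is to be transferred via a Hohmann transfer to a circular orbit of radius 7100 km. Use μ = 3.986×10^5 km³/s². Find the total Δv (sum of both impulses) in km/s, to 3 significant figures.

Δv = 3.69 km/s

Transfer-ellipse semi-major axis a_t = (r₁ + r₂)/2 = (39500 + 7100)/2 = 23300 km.
Circular speed at r₁: v₁ = √(μ/r₁) = √(3.986×10^5/39500) = 3.177 km/s.
Transfer-orbit speed at r₁ (vis-viva): v_a = √[μ(2/r₁ − 1/a_t)] = 1.754 km/s.
First burn Δv₁ = |v_a − v₁| = 1.423 km/s.
At r₂, v₂ = √(μ/r₂) = 7.493 km/s.
Transfer-orbit speed at r₂: v_p = √[μ(2/r₂ − 1/a_t)] = 9.756 km/s.
Second burn Δv₂ = |v₂ − v_p| = 2.263 km/s.
Total Δv = Δv₁ + Δv₂ = 3.686 km/s.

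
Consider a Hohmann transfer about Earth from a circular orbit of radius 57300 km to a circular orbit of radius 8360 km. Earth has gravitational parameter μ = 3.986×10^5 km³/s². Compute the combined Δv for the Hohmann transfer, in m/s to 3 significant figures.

Semi-major axis of the transfer orbit: a_t = (57300 + 8360)/2 = 32830 km.
At r₁ the circular-orbit speed is v₁ = √(μ/r₁) = 2.6375 km/s.
On the transfer ellipse at r₁, vis-viva equation gives v_a = √[μ(2/r₁ − 1/a_t)] = 1.3309 km/s.
First burn Δv₁ = |v_a − v₁| = 1.307 km/s.
Circular speed at r₂: v₂ = √(μ/r₂) = 6.905 km/s.
Transfer-orbit speed at r₂: v_p = √[μ(2/r₂ − 1/a_t)] = 9.122 km/s.
Second burn Δv₂ = |v₂ − v_p| = 2.217 km/s.
Total Δv = Δv₁ + Δv₂ = 3.524 km/s.

Δv = 3520 m/s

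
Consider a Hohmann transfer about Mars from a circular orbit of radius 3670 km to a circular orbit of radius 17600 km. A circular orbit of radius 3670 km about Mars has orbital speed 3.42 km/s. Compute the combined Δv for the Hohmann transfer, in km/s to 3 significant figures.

From the circular-orbit relation v² = μ/r at r = 3670 km: μ = v²r = (3.42)² × 3670 = 42925.8 km³/s².
The Hohmann ellipse has a_t = (r₁ + r₂)/2 = 10635 km.
At r₁ the circular-orbit speed is v₁ = √(μ/r₁) = 3.4200 km/s.
On the transfer ellipse at r₁, vis-viva gives v_p = √[μ(2/r₁ − 1/a_t)] = 4.3996 km/s.
First burn Δv₁ = |v_p − v₁| = 0.9796 km/s.
At r₂, v₂ = √(μ/r₂) = 1.5617 km/s.
Transfer-orbit speed at r₂: v_a = √[μ(2/r₂ − 1/a_t)] = 0.91742 km/s.
Second burn Δv₂ = |v₂ − v_a| = 0.6443 km/s.
Δv = Δv₁ + Δv₂ = 0.9796 + 0.6443 = 1.624 km/s.

Δv = 1.62 km/s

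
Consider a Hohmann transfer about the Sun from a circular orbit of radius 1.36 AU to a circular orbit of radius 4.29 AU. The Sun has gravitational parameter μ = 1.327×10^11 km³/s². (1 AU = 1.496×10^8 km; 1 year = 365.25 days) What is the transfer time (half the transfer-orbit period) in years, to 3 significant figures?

t = 2.37 years

In km: r₁ = 1.36 × 1.496×10^8 = 2.03456×10^8 km; r₂ = 4.29 × 1.496×10^8 = 6.41784×10^8 km.
The Hohmann ellipse has a_t = (r₁ + r₂)/2 = 4.2262×10^8 km.
Half the transfer-orbit period gives t = π√(a_t³/μ) = 7.493×10^7 s.
Converting: 7.493×10^7 s ÷ 3.15576×10^7 s/year (365.25 × 86400) = 2.37 years.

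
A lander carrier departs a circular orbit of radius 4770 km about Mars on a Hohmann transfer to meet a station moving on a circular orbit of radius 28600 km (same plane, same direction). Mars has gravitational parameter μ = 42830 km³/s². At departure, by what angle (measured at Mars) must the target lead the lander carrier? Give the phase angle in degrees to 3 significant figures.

The Hohmann ellipse has a_t = (r₁ + r₂)/2 = 16685 km.
The half-period of the transfer ellipse is t = π√(a_t³/μ) = 32720 s.
The target's mean motion on its circular orbit is ω₂ = √(μ/r₂³) = 4.279×10^-5 rad/s.
Angle swept by the target during transfer: ω₂·t = 1.400 rad = 80.21°.
The lander carrier traverses 180° on the transfer ellipse, so the target must lead by 180° − 80.21° = 99.8°.

φ = 99.8°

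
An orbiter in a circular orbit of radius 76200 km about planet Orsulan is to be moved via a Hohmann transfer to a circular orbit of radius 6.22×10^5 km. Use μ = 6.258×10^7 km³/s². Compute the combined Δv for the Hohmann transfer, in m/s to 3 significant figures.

Δv = 14900 m/s

Semi-major axis of the transfer orbit: a_t = (76200 + 6.220×10^5)/2 = 3.491×10^5 km.
Circular speed at r₁: v₁ = √(μ/r₁) = √(6.258×10^7/76200) = 28.658 km/s.
Transfer-orbit speed at r₁ (vis-viva): v_p = √[μ(2/r₁ − 1/a_t)] = 38.253 km/s.
First burn Δv₁ = |v_p − v₁| = 9.595 km/s.
Circular speed at r₂: v₂ = √(μ/r₂) = 10.03 km/s.
Transfer-orbit speed at r₂: v_a = √[μ(2/r₂ − 1/a_t)] = 4.686 km/s.
Second burn Δv₂ = |v₂ − v_a| = 5.344 km/s.
Total Δv = Δv₁ + Δv₂ = 14.94 km/s.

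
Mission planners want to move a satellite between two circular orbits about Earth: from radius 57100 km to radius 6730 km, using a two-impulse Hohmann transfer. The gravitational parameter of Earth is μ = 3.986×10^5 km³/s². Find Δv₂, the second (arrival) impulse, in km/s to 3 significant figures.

Transfer-ellipse semi-major axis a_t = (r₁ + r₂)/2 = (57100 + 6730)/2 = 31915 km.
On the circular orbit at r = 6730 km, v_c = √(μ/r) = 7.6959 km/s.
Transfer-orbit speed at the same r (vis-viva, a = a_t): v_t = √[μ(2/r − 1/a_t)] = 10.294 km/s.
Δv₂ = |v_t − v_c| = |10.294 − 7.6959| = 2.598 km/s.

Δv₂ = 2.60 km/s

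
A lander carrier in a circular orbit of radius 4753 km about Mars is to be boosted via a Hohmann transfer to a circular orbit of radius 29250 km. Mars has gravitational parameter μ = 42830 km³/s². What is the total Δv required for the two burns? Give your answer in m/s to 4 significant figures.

Semi-major axis of the transfer orbit: a_t = (4753 + 29250)/2 = 17001.5 km.
Circular speed at r₁: v₁ = √(μ/r₁) = √(42830/4753) = 3.0019 km/s.
Transfer-orbit speed at r₁ (v² = μ(2/r − 1/a)): v_p = √[μ(2/r₁ − 1/a_t)] = 3.9374 km/s.
First burn Δv₁ = |v_p − v₁| = 0.9355 km/s.
Circular speed at r₂: v₂ = √(μ/r₂) = 1.2101 km/s.
Transfer-orbit speed at r₂: v_a = √[μ(2/r₂ − 1/a_t)] = 0.63981 km/s.
Second burn Δv₂ = |v₂ − v_a| = 0.5703 km/s.
Total Δv = Δv₁ + Δv₂ = 1.506 km/s.

Δv = 1506 m/s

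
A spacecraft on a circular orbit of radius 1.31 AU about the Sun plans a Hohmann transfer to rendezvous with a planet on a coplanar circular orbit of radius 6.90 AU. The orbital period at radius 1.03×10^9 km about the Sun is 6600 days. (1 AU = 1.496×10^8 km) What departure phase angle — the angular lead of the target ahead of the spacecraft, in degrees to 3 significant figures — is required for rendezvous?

φ = 97.4°

From Kepler's third law T² = 4π²r³/μ at r = 1.03×10^9 km, T = 6600 days = 6600 × 86400 s = 5.7024×10^8 s: μ = 4π²r³/T² = 1.32665×10^11 km³/s².
In km: r₁ = 1.31 × 1.496×10^8 = 1.95976×10^8 km; r₂ = 6.90 × 1.496×10^8 = 1.03224×10^9 km.
Semi-major axis of the transfer orbit: a_t = (1.95976×10^8 + 1.03224×10^9)/2 = 6.14108×10^8 km.
The half-period of the transfer ellipse is t = π√(a_t³/μ) = 1.3126×10^8 s.
The target's mean motion on its circular orbit is ω₂ = √(μ/r₂³) = 1.0983×10^-8 rad/s.
Angle swept by the target during transfer: ω₂·t = 1.4416 rad = 82.60°.
The spacecraft traverses 180° on the transfer ellipse, so the target must lead by 180° − 82.60° = 97.4°.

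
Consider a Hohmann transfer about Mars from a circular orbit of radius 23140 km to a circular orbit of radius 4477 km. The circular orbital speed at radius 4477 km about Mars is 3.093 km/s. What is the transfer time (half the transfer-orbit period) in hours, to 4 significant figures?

From the circular-orbit relation v² = μ/r at r = 4477 km: μ = v²r = (3.093)² × 4477 = 42829.9 km³/s².
The Hohmann ellipse has a_t = (r₁ + r₂)/2 = 13808.5 km.
By Kepler's third law the transfer-orbit period is T = 2π√(a_t³/μ), so t = T/2 = 24630 s.
Converting: 24630 s ÷ 3600 s/hour = 6.842 hours.

t = 6.842 hours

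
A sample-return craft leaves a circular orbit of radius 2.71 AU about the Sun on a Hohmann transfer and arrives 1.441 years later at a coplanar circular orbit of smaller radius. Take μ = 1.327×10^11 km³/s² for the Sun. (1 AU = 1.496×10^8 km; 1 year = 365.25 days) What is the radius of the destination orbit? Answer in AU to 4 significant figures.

In km: r₁ = 2.71 × 1.496×10^8 = 4.05416×10^8 km.
Transfer time t = 1.441 years × 365.25 × 86400 s = 4.54745016×10^7 s, and t = π√(a_t³/μ).
So a_t = (μ t²/π²)^(1/3) = (1.327×10^11 × (4.54745016×10^7)² / π²)^(1/3) = 3.0295×10^8 km.
Since a_t = (r₁ + r₂)/2, r₂ = 2a_t − r₁ = 2×3.0295×10^8 − 4.05416×10^8 = 2.00484×10^8 km.
In AU: r₂ = 2.00484×10^8 / 1.496×10^8 = 1.340 AU.

r₂ = 1.340 AU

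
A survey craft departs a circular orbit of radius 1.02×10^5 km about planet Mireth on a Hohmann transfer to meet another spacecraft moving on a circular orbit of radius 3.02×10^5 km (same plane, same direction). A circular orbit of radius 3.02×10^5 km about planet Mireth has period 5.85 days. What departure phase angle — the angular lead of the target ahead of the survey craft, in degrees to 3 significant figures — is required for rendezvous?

φ = 81.5°

From Kepler's third law T² = 4π²r³/μ at r = 3.02×10^5 km, T = 5.85 days = 5.85 × 86400 s = 5.0544×10^5 s: μ = 4π²r³/T² = 4.25639×10^6 km³/s².
Transfer-ellipse semi-major axis a_t = (r₁ + r₂)/2 = (1.020×10^5 + 3.020×10^5)/2 = 2.020×10^5 km.
The half-period of the transfer ellipse is t = π√(a_t³/μ) = 1.3825×10^5 s.
Target angular speed ω₂ = √(μ/r₂³) = 1.2431×10^-5 rad/s.
Angle swept by the target during transfer: ω₂·t = 1.7186 rad = 98.47°.
The survey craft traverses 180° on the transfer ellipse, so the target must lead by 180° − 98.47° = 81.5°.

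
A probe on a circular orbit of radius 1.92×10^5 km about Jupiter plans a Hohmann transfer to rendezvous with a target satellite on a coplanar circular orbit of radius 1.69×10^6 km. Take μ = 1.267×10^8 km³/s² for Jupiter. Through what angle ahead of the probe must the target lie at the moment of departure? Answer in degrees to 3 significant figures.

φ = 105°

The Hohmann ellipse has a_t = (r₁ + r₂)/2 = 9.410×10^5 km.
Transfer time t = π√(a_t³/μ) = 2.548×10^5 s.
The target's mean motion on its circular orbit is ω₂ = √(μ/r₂³) = 5.123×10^-6 rad/s.
Angle swept by the target during transfer: ω₂·t = 1.3053 rad = 74.79°.
Arrival is 180° from departure on the ellipse, so φ = 180° − 74.79° = 105°.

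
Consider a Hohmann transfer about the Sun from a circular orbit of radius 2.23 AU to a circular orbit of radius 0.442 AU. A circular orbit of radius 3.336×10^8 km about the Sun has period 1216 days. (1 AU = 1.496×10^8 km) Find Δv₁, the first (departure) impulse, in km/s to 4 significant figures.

From Kepler's third law T² = 4π²r³/μ at r = 3.336×10^8 km, T = 1216 days = 1216 × 86400 s = 1.050624×10^8 s: μ = 4π²r³/T² = 1.32783×10^11 km³/s².
In km: r₁ = 2.23 × 1.496×10^8 = 3.33608×10^8 km; r₂ = 0.442 × 1.496×10^8 = 6.61232×10^7 km.
Semi-major axis of the transfer orbit: a_t = (3.33608×10^8 + 6.61232×10^7)/2 = 1.998656×10^8 km.
Circular speed at r = 3.33608×10^8 km: v_c = √(μ/r) = 19.950 km/s.
Transfer-orbit speed at the same r (vis-viva, a = a_t): v_t = √[μ(2/r − 1/a_t)] = 11.475 km/s.
Δv₁ = |v_t − v_c| = |11.475 − 19.950| = 8.475 km/s.

Δv₁ = 8.475 km/s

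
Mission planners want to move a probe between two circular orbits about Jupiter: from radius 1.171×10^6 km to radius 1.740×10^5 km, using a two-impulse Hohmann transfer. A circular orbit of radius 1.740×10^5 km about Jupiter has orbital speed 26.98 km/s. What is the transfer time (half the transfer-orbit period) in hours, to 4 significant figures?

t = 42.76 hours

From the circular-orbit relation v² = μ/r at r = 1.740×10^5 km: μ = v²r = (26.98)² × 1.740×10^5 = 1.26658×10^8 km³/s².
The Hohmann ellipse has a_t = (r₁ + r₂)/2 = 6.725×10^5 km.
By Kepler's third law the transfer-orbit period is T = 2π√(a_t³/μ), so t = T/2 = 1.5395×10^5 s.
Converting: 1.5395×10^5 s ÷ 3600 s/hour = 42.76 hours.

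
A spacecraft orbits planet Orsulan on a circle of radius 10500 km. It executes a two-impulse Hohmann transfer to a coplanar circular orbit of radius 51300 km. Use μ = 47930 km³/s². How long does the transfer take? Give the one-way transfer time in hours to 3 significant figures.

t = 21.7 hours

Transfer-ellipse semi-major axis a_t = (r₁ + r₂)/2 = (10500 + 51300)/2 = 30900 km.
Half the transfer-orbit period gives t = π√(a_t³/μ) = 77944 s.
Converting: 77944 s ÷ 3600 s/hour = 21.7 hours.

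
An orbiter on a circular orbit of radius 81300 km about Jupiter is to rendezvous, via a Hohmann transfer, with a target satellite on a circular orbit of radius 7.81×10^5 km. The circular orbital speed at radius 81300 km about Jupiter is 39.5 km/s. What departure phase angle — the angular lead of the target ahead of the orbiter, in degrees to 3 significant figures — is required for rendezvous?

φ = 106°

From the circular-orbit relation v² = μ/r at r = 81300 km: μ = v²r = (39.5)² × 81300 = 1.26848×10^8 km³/s².
Semi-major axis of the transfer orbit: a_t = (81300 + 7.810×10^5)/2 = 4.3115×10^5 km.
The half-period of the transfer ellipse is t = π√(a_t³/μ) = 78968 s.
Target angular speed ω₂ = √(μ/r₂³) = 1.6318×10^-5 rad/s.
Angle swept by the target during transfer: ω₂·t = 1.2886 rad = 73.83°.
Arrival is 180° from departure on the ellipse, so φ = 180° − 73.83° = 106°.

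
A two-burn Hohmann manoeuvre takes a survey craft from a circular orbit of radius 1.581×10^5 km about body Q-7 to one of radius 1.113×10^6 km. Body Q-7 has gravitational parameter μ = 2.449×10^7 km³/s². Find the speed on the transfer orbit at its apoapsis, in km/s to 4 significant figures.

Semi-major axis of the transfer orbit: a_t = (1.581×10^5 + 1.113×10^6)/2 = 6.3555×10^5 km.
At apoapsis, r = 1.113×10^6 km.
Vis-viva: v = √[μ(2/r − 1/a_t)] = √[2.449×10^7 × (2/1.113×10^6 − 1/6.3555×10^5)] = 2.340 km/s.

v = 2.340 km/s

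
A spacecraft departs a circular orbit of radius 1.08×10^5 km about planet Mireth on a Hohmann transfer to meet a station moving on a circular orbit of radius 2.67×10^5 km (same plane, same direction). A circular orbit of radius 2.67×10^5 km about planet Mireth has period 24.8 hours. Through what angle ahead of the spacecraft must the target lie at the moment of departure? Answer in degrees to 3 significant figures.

From Kepler's third law T² = 4π²r³/μ at r = 2.67×10^5 km, T = 24.8 hours = 24.8 × 3600 s = 89280 s: μ = 4π²r³/T² = 9.42725×10^7 km³/s².
Semi-major axis of the transfer orbit: a_t = (1.080×10^5 + 2.670×10^5)/2 = 1.875×10^5 km.
Transfer time t = π√(a_t³/μ) = 26270 s.
Target angular speed ω₂ = √(μ/r₂³) = 7.038×10^-5 rad/s.
Angle swept by the target during transfer: ω₂·t = 1.849 rad = 105.9°.
The spacecraft traverses 180° on the transfer ellipse, so the target must lead by 180° − 105.9° = 74.1°.

φ = 74.1°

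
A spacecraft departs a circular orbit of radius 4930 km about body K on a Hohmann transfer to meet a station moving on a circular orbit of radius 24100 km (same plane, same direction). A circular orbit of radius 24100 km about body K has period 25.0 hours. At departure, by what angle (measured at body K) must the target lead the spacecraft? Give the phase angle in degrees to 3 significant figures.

φ = 95.9°

From Kepler's third law T² = 4π²r³/μ at r = 24100 km, T = 25.0 hours = 25.0 × 3600 s = 90000 s: μ = 4π²r³/T² = 68222.2 km³/s².
Semi-major axis of the transfer orbit: a_t = (4930 + 24100)/2 = 14515 km.
The half-period of the transfer ellipse is t = π√(a_t³/μ) = 21034 s.
The target's mean motion on its circular orbit is ω₂ = √(μ/r₂³) = 6.9813×10^-5 rad/s.
Angle swept by the target during transfer: ω₂·t = 1.4684 rad = 84.13°.
Arrival is 180° from departure on the ellipse, so φ = 180° − 84.13° = 95.9°.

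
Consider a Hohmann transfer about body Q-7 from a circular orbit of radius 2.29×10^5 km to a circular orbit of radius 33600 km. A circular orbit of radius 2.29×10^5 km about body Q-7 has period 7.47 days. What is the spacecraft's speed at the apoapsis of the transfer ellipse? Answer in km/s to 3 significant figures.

From Kepler's third law T² = 4π²r³/μ at r = 2.29×10^5 km, T = 7.47 days = 7.47 × 86400 s = 6.45408×10^5 s: μ = 4π²r³/T² = 1.13814×10^6 km³/s².
Semi-major axis of the transfer orbit: a_t = (2.290×10^5 + 33600)/2 = 1.313×10^5 km.
At apoapsis, r = 2.290×10^5 km.
Applying v² = μ(2/r − 1/a_t): v = 1.128 km/s.

v = 1.13 km/s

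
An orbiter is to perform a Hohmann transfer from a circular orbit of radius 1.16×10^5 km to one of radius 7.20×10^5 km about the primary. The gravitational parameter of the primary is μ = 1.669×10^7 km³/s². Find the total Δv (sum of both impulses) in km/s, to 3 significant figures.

Transfer-ellipse semi-major axis a_t = (r₁ + r₂)/2 = (1.160×10^5 + 7.200×10^5)/2 = 4.180×10^5 km.
At r₁ the circular-orbit speed is v₁ = √(μ/r₁) = 11.995 km/s.
Transfer-orbit speed at r₁ (vis-viva): v_p = √[μ(2/r₁ − 1/a_t)] = 15.743 km/s.
First burn Δv₁ = |v_p − v₁| = 3.748 km/s.
At r₂, v₂ = √(μ/r₂) = 4.8146 km/s.
Transfer-orbit speed at r₂: v_a = √[μ(2/r₂ − 1/a_t)] = 2.5363 km/s.
Second burn Δv₂ = |v₂ − v_a| = 2.278 km/s.
Δv = Δv₁ + Δv₂ = 3.748 + 2.278 = 6.026 km/s.

Δv = 6.03 km/s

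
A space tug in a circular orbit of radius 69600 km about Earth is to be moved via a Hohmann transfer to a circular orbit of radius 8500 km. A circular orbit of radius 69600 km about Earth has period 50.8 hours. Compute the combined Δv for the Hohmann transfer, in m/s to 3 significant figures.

From Kepler's third law T² = 4π²r³/μ at r = 69600 km, T = 50.8 hours = 50.8 × 3600 s = 1.8288×10^5 s: μ = 4π²r³/T² = 3.97974×10^5 km³/s².
Transfer-ellipse semi-major axis a_t = (r₁ + r₂)/2 = (69600 + 8500)/2 = 39050 km.
At r₁ the circular-orbit speed is v₁ = √(μ/r₁) = 2.3912 km/s.
On the transfer ellipse at r₁, vis-viva gives v_a = √[μ(2/r₁ − 1/a_t)] = 1.1156 km/s.
First burn Δv₁ = |v_a − v₁| = 1.2756 km/s.
At r₂, v₂ = √(μ/r₂) = 6.8426 km/s.
Transfer-orbit speed at r₂: v_p = √[μ(2/r₂ − 1/a_t)] = 9.1351 km/s.
Second burn Δv₂ = |v₂ − v_p| = 2.2925 km/s.
Δv = Δv₁ + Δv₂ = 1.2756 + 2.2925 = 3.568 km/s.

Δv = 3570 m/s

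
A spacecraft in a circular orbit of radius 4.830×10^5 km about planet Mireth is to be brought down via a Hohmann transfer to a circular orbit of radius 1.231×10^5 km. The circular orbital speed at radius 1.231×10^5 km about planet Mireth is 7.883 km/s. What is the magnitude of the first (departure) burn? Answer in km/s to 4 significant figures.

From the circular-orbit relation v² = μ/r at r = 1.231×10^5 km: μ = v²r = (7.883)² × 1.231×10^5 = 7.64964×10^6 km³/s².
Transfer-ellipse semi-major axis a_t = (r₁ + r₂)/2 = (4.830×10^5 + 1.231×10^5)/2 = 3.0305×10^5 km.
On the circular orbit at r = 4.830×10^5 km, v_c = √(μ/r) = 3.9797 km/s.
Vis-viva on the transfer ellipse at r = 4.830×10^5 km gives v_t = √[μ(2/r − 1/a_t)] = 2.5364 km/s.
Δv₁ = |v_t − v_c| = |2.5364 − 3.9797| = 1.443 km/s.

Δv₁ = 1.443 km/s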